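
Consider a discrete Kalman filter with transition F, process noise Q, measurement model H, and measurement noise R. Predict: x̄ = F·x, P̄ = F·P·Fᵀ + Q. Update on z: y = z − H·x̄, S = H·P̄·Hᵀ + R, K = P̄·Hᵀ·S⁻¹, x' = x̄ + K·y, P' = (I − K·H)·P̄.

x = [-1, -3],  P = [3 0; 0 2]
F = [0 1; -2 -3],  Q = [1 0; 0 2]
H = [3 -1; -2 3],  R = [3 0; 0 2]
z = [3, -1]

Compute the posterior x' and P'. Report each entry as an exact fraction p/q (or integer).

x' = [1497/2126, 108/1063]
P' = [879/2126 351/1063; 351/1063 498/1063]

x̄ = F·x = [-3, 11]
P̄ = F·P·Fᵀ + Q = [3 -6; -6 32]
y = z − H·x̄ = [23, -40]
S = H·P̄·Hᵀ + R = [98 -180; -180 374]
K = P̄·Hᵀ·S⁻¹ = [645/2126 87/1063; 185/1063 396/1063]
x' = x̄ + K·y = [1497/2126, 108/1063]
P' = (I − K·H)·P̄ = [879/2126 351/1063; 351/1063 498/1063]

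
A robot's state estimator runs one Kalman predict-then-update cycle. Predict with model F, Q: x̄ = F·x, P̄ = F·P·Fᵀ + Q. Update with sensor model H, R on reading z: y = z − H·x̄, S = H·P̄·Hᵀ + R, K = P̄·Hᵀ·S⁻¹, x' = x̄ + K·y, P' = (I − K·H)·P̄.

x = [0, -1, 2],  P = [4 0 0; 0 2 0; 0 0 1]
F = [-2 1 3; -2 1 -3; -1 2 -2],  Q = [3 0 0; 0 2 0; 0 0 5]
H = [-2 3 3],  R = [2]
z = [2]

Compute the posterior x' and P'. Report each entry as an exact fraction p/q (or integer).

x' = [2815/716, 1261/716, 1059/716]
P' = [21255/716 8289/716 5871/716; 8289/716 5635/716 -27/716; 5871/716 -27/716 4011/716]

x̄ = F·x = [5, -7, -6]
P̄ = F·P·Fᵀ + Q = [30 9 6; 9 29 18; 6 18 21]
y = z − H·x̄ = [51]
S = H·P̄·Hᵀ + R = [716]
K = P̄·Hᵀ·S⁻¹ = [-15/716; 123/716; 105/716]
x' = x̄ + K·y = [2815/716, 1261/716, 1059/716]
P' = (I − K·H)·P̄ = [21255/716 8289/716 5871/716; 8289/716 5635/716 -27/716; 5871/716 -27/716 4011/716]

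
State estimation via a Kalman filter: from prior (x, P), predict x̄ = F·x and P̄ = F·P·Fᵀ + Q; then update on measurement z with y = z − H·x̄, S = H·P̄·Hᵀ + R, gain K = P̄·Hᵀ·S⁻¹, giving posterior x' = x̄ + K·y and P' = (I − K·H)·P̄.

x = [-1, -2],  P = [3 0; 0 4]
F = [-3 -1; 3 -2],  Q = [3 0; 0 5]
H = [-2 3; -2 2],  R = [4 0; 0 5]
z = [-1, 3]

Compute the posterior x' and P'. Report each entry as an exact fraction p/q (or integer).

x' = [-242/393, -255/917]
P' = [11173/1572 1383/262; 1383/262 3893/917]

x̄ = F·x = [5, 1]
P̄ = F·P·Fᵀ + Q = [34 -19; -19 48]
y = z − H·x̄ = [6, 11]
S = H·P̄·Hᵀ + R = [800 614; 614 485]
K = P̄·Hᵀ·S⁻¹ = [637/1572 -575/786; 999/1834 -379/917]
x' = x̄ + K·y = [-242/393, -255/917]
P' = (I − K·H)·P̄ = [11173/1572 1383/262; 1383/262 3893/917]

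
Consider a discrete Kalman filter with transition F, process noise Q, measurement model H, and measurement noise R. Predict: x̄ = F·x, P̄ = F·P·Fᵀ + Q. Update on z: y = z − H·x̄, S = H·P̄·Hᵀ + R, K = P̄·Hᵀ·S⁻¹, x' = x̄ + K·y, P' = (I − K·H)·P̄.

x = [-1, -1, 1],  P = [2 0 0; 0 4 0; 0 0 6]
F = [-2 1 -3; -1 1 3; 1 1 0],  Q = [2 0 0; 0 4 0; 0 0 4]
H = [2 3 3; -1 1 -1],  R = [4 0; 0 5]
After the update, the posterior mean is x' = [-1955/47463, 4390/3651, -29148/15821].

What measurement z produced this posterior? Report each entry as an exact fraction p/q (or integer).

z = [-2, 3]

x̄ = F·x = [-2, 3, -2]
P̄ = F·P·Fᵀ + Q = [68 -46 0; -46 64 2; 0 2 10]
S = H·P̄·Hᵀ + R = [426 72; 72 235]
K = P̄·Hᵀ·S⁻¹ = [3869/47463 -8070/15821; 659/3651 492/1217; 1506/15821 -1000/15821]
x' − x̄ = [92971/47463, -6563/3651, 2494/15821] = K·y
y = (KᵀK)⁻¹·Kᵀ·(x' − x̄) = [-1, -4]
z = y + H·x̄ = [-1, -4] + [-1, 7] = [-2, 3]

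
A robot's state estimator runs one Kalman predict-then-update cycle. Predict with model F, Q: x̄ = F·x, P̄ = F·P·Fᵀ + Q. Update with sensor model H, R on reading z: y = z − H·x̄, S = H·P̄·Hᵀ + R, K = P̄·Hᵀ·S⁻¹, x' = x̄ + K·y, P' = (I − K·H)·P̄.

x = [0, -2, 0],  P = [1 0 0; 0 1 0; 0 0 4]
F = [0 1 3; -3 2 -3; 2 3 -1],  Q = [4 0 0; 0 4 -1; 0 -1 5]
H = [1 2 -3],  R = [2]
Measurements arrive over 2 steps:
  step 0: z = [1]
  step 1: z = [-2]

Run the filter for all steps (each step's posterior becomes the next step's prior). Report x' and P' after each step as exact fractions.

step 0: x' = [-2, -1229/239, -1063/239], P' = [41 -34 -9; -34 11146/239 4696/239; -9 4696/239 2449/239]
step 1: x' = [-895254/39437, -402615/39437, -540890/39437], P' = [192430801/828177 93762332/828177 126601843/828177; 93762332/828177 56979571/828177 69012056/828177; 126601843/828177 69012056/828177 88223635/828177]

step 0: x̄ = F·x = [-2, -4, -6]
step 0: P̄ = F·P·Fᵀ + Q = [41 -34 -9; -34 53 11; -9 11 22]
step 0: y = z − H·x̄ = [-7]
step 0: S = H·P̄·Hᵀ + R = [239]
step 0: K = P̄·Hᵀ·S⁻¹ = [0; 39/239; -53/239]
step 0: x' = x̄ + K·y = [-2, -1229/239, -1063/239]
step 0: P' = (I − K·H)·P̄ = [41 -34 -9; -34 11146/239 4696/239; -9 4696/239 2449/239]
step 1: x̄ = F·x = [-4418/239, 2165/239, -3580/239]
step 1: P̄ = F·P·Fᵀ + Q = [62319/239 58076/239 34501/239; 58076/239 158214/239 10617/239; 34501/239 10617/239 26070/239]
step 1: y = z − H·x̄ = [-11130/239]
step 1: S = H·P̄·Hᵀ + R = [828177/239]
step 1: K = P̄·Hᵀ·S⁻¹ = [74968/828177; 342653/828177; -22475/828177]
step 1: x' = x̄ + K·y = [-895254/39437, -402615/39437, -540890/39437]
step 1: P' = (I − K·H)·P̄ = [192430801/828177 93762332/828177 126601843/828177; 93762332/828177 56979571/828177 69012056/828177; 126601843/828177 69012056/828177 88223635/828177]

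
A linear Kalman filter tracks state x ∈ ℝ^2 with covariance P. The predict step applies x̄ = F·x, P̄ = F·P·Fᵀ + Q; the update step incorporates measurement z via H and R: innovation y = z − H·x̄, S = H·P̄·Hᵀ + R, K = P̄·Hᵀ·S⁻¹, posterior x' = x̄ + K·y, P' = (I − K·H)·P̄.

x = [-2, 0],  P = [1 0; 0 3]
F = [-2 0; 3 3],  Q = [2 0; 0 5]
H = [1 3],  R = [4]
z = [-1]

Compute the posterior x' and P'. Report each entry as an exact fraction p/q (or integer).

x̄ = F·x = [4, -6]
P̄ = F·P·Fᵀ + Q = [6 -6; -6 41]
y = z − H·x̄ = [13]
S = H·P̄·Hᵀ + R = [343]
K = P̄·Hᵀ·S⁻¹ = [-12/343; 117/343]
x' = x̄ + K·y = [1216/343, -537/343]
P' = (I − K·H)·P̄ = [1914/343 -654/343; -654/343 374/343]

x' = [1216/343, -537/343]
P' = [1914/343 -654/343; -654/343 374/343]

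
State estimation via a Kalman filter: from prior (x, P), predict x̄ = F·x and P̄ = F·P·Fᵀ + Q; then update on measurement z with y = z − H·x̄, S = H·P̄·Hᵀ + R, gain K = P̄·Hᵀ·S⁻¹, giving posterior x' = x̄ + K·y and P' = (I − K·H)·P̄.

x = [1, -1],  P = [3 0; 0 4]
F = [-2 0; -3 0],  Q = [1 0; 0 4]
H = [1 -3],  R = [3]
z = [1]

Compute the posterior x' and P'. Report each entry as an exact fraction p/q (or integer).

x̄ = F·x = [-2, -3]
P̄ = F·P·Fᵀ + Q = [13 18; 18 31]
y = z − H·x̄ = [-6]
S = H·P̄·Hᵀ + R = [187]
K = P̄·Hᵀ·S⁻¹ = [-41/187; -75/187]
x' = x̄ + K·y = [-128/187, -111/187]
P' = (I − K·H)·P̄ = [750/187 291/187; 291/187 172/187]

x' = [-128/187, -111/187]
P' = [750/187 291/187; 291/187 172/187]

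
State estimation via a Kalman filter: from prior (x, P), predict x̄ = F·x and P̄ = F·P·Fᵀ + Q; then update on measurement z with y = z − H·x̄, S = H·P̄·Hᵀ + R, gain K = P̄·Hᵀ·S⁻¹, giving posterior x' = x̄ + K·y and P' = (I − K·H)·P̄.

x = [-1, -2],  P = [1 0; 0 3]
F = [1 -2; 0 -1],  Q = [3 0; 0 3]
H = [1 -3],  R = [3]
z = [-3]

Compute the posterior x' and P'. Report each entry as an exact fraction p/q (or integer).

x' = [3, 2]
P' = [588/37 198/37; 198/37 78/37]

x̄ = F·x = [3, 2]
P̄ = F·P·Fᵀ + Q = [16 6; 6 6]
y = z − H·x̄ = [0]
S = H·P̄·Hᵀ + R = [37]
K = P̄·Hᵀ·S⁻¹ = [-2/37; -12/37]
x' = x̄ + K·y = [3, 2]
P' = (I − K·H)·P̄ = [588/37 198/37; 198/37 78/37]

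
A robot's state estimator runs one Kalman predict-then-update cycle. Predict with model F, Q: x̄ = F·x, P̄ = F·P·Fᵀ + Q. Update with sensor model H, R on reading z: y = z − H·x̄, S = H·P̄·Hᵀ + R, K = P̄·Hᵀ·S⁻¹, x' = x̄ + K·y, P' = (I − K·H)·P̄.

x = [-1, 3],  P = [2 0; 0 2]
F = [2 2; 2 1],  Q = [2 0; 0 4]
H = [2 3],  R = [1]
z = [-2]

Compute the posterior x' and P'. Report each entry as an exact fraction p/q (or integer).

x̄ = F·x = [4, 1]
P̄ = F·P·Fᵀ + Q = [18 12; 12 14]
y = z − H·x̄ = [-13]
S = H·P̄·Hᵀ + R = [343]
K = P̄·Hᵀ·S⁻¹ = [72/343; 66/343]
x' = x̄ + K·y = [436/343, -515/343]
P' = (I − K·H)·P̄ = [990/343 -636/343; -636/343 446/343]

x' = [436/343, -515/343]
P' = [990/343 -636/343; -636/343 446/343]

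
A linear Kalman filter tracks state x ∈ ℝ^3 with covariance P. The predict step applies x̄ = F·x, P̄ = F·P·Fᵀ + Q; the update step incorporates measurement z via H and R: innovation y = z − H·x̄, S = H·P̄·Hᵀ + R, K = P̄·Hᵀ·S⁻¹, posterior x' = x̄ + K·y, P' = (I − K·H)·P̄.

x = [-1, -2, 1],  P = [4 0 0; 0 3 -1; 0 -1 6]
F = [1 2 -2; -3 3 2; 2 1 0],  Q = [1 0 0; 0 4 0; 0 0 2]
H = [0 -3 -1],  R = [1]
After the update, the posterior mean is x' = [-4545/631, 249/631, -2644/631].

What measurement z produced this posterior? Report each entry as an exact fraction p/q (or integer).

x̄ = F·x = [-7, -1, -4]
P̄ = F·P·Fᵀ + Q = [49 -16 16; -16 79 -17; 16 -17 21]
S = H·P̄·Hᵀ + R = [631]
K = P̄·Hᵀ·S⁻¹ = [32/631; -220/631; 30/631]
x' − x̄ = [-128/631, 880/631, -120/631] = K·y
y = (KᵀK)⁻¹·Kᵀ·(x' − x̄) = [-4]
z = y + H·x̄ = [-4] + [7] = [3]

z = [3]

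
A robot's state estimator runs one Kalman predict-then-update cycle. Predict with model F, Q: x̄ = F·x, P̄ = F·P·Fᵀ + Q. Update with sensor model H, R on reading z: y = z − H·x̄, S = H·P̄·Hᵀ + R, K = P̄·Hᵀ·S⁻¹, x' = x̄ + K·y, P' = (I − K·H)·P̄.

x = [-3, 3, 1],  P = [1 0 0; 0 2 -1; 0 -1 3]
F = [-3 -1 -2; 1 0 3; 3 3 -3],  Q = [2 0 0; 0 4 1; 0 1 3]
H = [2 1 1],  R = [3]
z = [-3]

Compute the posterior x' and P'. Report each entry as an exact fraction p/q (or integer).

x' = [44/41, 144/41, -343/41]
P' = [411/41 -198/41 -579/41; -198/41 664/41 -322/41; -579/41 -322/41 3125/82]

x̄ = F·x = [4, 0, -3]
P̄ = F·P·Fᵀ + Q = [21 -18 6; -18 32 -32; 6 -32 75]
y = z − H·x̄ = [-8]
S = H·P̄·Hᵀ + R = [82]
K = P̄·Hᵀ·S⁻¹ = [15/41; -18/41; 55/82]
x' = x̄ + K·y = [44/41, 144/41, -343/41]
P' = (I − K·H)·P̄ = [411/41 -198/41 -579/41; -198/41 664/41 -322/41; -579/41 -322/41 3125/82]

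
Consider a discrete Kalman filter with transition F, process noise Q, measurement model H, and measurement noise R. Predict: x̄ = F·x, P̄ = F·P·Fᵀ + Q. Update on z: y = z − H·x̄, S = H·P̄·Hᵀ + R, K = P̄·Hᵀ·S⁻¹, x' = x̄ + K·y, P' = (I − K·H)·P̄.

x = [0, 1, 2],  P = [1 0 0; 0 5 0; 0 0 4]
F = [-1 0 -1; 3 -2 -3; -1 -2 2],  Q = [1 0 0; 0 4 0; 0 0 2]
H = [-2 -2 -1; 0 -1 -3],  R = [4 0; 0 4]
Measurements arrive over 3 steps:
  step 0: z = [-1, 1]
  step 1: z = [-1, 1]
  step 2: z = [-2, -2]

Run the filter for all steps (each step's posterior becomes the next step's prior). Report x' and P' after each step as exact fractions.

step 0: x̄ = F·x = [-2, -8, 2]
step 0: P̄ = F·P·Fᵀ + Q = [6 9 -7; 9 69 -7; -7 -7 39]
step 0: y = z − H·x̄ = [-19, -1]
step 0: S = H·P̄·Hᵀ + R = [359 182; 182 382]
step 0: K = P̄·Hᵀ·S⁻¹ = [-5485/52007 4247/52007; -24091/52007 4943/52007; 7909/52007 -18744/52007]
step 0: x' = x̄ + K·y = [-4046/52007, 36730/52007, -27513/52007]
step 0: P' = (I − K·H)·P̄ = [134923/52007 -145346/52007 42786/52007; -145346/52007 236188/52007 -85320/52007; 42786/52007 -85320/52007 53432/52007]
step 1: x̄ = F·x = [31559/52007, -3059/52007, -124440/52007]
step 1: P̄ = F·P·Fᵀ + Q = [325934/52007 -705805/52007 -476059/52007; -705805/52007 2798139/52007 1015209/52007; -476059/52007 1015209/52007 1327449/52007]
step 1: y = z − H·x̄ = [-119447/52007, -324372/52007]
step 1: S = H·P̄·Hᵀ + R = [10541929/52007 12417124/52007; 12417124/52007 21044462/52007]
step 1: K = P̄·Hᵀ·S⁻¹ = [-4721979/650530273 68752211/650530273; -8242595/15128611 662467/15128611; 109865779/650530273 -219310832/650530273]
step 1: x' = x̄ + K·y = [-23211896/650530273, 13909456/15128611, -441033547/650530273]
step 1: P' = (I − K·H)·P̄ = [1368073137/650530273 -36636122/15128611 433448134/650530273; -36636122/15128611 64275548/15128611 -22308472/15128611; 433448134/650530273 -22308472/15128611 612169208/650530273]
step 2: x̄ = F·x = [464245443/650530273, 57251737/650530273, -2055068414/650530273]
step 2: P̄ = F·P·Fᵀ + Q = [3497668886/650530273 -7336946871/650530273 -5358948497/650530273; -7336946871/650530273 31070697441/650530273 11562077195/650530273; -5358948497/650530273 11562077195/650530273 15812113619/650530273]
step 2: y = z − H·x̄ = [-2313134600/650530273, -7409014051/650530273]
step 2: S = H·P̄·Hᵀ + R = [122804639843/650530273 143684691380/650530273; 143684691380/650530273 245354304274/650530273]
step 2: K = P̄·Hᵀ·S⁻¹ = [-11556704267/662770947097 70015086451/662770947097; -3869840712835/7290480418067 312353456867/7290480418067; 108559737275/662770947097 -222946199856/662770947097]
step 2: x' = x̄ + K·y = [-283341394710/662770947097, 10844420711594/7290480418067, 59426294826/662770947097]
step 2: P' = (I − K·H)·P̄ = [1275121607353/662770947097 -1446397769422/662770947097 388779141206/662770947097; -1446397769422/662770947097 28629951032668/7290480418067 -905435298792/662770947097; 388779141206/662770947097 -905435298792/662770947097 599073366072/662770947097]

step 0: x' = [-4046/52007, 36730/52007, -27513/52007], P' = [134923/52007 -145346/52007 42786/52007; -145346/52007 236188/52007 -85320/52007; 42786/52007 -85320/52007 53432/52007]
step 1: x' = [-23211896/650530273, 13909456/15128611, -441033547/650530273], P' = [1368073137/650530273 -36636122/15128611 433448134/650530273; -36636122/15128611 64275548/15128611 -22308472/15128611; 433448134/650530273 -22308472/15128611 612169208/650530273]
step 2: x' = [-283341394710/662770947097, 10844420711594/7290480418067, 59426294826/662770947097], P' = [1275121607353/662770947097 -1446397769422/662770947097 388779141206/662770947097; -1446397769422/662770947097 28629951032668/7290480418067 -905435298792/662770947097; 388779141206/662770947097 -905435298792/662770947097 599073366072/662770947097]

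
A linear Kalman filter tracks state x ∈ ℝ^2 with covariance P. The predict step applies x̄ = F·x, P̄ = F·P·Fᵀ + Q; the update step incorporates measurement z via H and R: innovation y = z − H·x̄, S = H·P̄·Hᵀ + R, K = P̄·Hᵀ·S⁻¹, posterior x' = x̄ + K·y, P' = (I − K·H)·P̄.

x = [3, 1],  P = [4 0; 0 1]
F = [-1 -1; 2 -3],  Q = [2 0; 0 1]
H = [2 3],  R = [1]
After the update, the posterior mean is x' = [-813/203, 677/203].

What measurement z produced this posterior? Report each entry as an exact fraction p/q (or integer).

z = [2]

x̄ = F·x = [-4, 3]
P̄ = F·P·Fᵀ + Q = [7 -5; -5 26]
S = H·P̄·Hᵀ + R = [203]
K = P̄·Hᵀ·S⁻¹ = [-1/203; 68/203]
x' − x̄ = [-1/203, 68/203] = K·y
y = (KᵀK)⁻¹·Kᵀ·(x' − x̄) = [1]
z = y + H·x̄ = [1] + [1] = [2]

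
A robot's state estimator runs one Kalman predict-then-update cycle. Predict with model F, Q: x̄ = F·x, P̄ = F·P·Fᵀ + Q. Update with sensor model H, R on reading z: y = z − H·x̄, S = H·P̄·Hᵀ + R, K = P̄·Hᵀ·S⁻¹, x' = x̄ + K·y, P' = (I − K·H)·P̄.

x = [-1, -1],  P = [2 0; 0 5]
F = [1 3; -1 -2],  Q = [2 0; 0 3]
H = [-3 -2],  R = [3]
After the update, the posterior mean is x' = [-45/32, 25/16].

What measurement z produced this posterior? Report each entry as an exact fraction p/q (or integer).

z = [1]

x̄ = F·x = [-4, 3]
P̄ = F·P·Fᵀ + Q = [49 -32; -32 25]
S = H·P̄·Hᵀ + R = [160]
K = P̄·Hᵀ·S⁻¹ = [-83/160; 23/80]
x' − x̄ = [83/32, -23/16] = K·y
y = (KᵀK)⁻¹·Kᵀ·(x' − x̄) = [-5]
z = y + H·x̄ = [-5] + [6] = [1]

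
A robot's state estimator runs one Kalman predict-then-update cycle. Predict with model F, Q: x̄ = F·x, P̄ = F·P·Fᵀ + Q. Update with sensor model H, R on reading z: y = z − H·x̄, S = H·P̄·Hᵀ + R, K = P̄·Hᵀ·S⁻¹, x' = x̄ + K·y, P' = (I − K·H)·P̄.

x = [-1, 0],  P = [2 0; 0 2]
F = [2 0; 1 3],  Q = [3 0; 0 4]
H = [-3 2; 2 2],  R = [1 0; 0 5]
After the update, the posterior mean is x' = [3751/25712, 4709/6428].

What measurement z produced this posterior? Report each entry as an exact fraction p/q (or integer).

z = [1, 2]

x̄ = F·x = [-2, -1]
P̄ = F·P·Fᵀ + Q = [11 4; 4 24]
S = H·P̄·Hᵀ + R = [148 22; 22 177]
K = P̄·Hᵀ·S⁻¹ = [-5085/25712 2495/12856; 1285/6428 937/3214]
x' − x̄ = [55175/25712, 11137/6428] = K·y
y = (KᵀK)⁻¹·Kᵀ·(x' − x̄) = [-3, 8]
z = y + H·x̄ = [-3, 8] + [4, -6] = [1, 2]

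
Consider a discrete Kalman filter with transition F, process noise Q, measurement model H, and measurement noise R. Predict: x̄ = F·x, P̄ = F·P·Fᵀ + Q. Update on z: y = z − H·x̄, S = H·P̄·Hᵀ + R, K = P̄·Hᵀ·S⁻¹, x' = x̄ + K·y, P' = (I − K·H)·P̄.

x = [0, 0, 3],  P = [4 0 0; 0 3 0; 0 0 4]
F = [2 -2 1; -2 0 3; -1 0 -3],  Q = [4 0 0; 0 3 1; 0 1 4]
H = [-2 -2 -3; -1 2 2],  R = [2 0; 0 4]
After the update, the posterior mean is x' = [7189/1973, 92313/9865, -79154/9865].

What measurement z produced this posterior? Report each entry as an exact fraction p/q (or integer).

z = [-2, -1]

x̄ = F·x = [3, 9, -9]
P̄ = F·P·Fᵀ + Q = [36 -4 -20; -4 55 -27; -20 -27 44]
S = H·P̄·Hᵀ + R = [166 -114; -114 316]
K = P̄·Hᵀ·S⁻¹ = [-542/1973 -720/1973; 51/9865 3783/19730; -1463/9865 1158/9865]
x' − x̄ = [1270/1973, 3528/9865, 9631/9865] = K·y
y = (KᵀK)⁻¹·Kᵀ·(x' − x̄) = [-5, 2]
z = y + H·x̄ = [-5, 2] + [3, -3] = [-2, -1]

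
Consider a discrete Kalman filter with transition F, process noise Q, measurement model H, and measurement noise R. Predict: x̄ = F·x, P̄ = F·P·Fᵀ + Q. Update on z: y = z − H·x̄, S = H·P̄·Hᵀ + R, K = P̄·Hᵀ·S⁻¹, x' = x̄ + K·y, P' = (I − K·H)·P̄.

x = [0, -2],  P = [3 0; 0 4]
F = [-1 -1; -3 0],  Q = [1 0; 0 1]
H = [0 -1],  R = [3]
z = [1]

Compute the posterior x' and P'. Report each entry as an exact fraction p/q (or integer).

x' = [53/31, -28/31]
P' = [167/31 27/31; 27/31 84/31]

x̄ = F·x = [2, 0]
P̄ = F·P·Fᵀ + Q = [8 9; 9 28]
y = z − H·x̄ = [1]
S = H·P̄·Hᵀ + R = [31]
K = P̄·Hᵀ·S⁻¹ = [-9/31; -28/31]
x' = x̄ + K·y = [53/31, -28/31]
P' = (I − K·H)·P̄ = [167/31 27/31; 27/31 84/31]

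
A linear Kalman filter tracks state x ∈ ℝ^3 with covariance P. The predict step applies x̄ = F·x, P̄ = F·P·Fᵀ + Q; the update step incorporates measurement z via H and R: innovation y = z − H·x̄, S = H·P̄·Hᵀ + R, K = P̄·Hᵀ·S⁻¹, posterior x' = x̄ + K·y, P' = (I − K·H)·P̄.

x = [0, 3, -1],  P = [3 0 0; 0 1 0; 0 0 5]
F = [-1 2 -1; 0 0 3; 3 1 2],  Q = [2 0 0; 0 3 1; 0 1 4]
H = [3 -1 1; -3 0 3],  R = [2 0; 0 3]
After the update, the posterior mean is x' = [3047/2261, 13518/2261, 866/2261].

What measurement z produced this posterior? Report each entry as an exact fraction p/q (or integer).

x̄ = F·x = [7, -3, 1]
P̄ = F·P·Fᵀ + Q = [14 -15 -17; -15 48 31; -17 31 52]
S = H·P̄·Hᵀ + R = [154 -210; -210 903]
K = P̄·Hᵀ·S⁻¹ = [395/2261 -141/2261; -643/2261 28/323; 390/2261 87/323]
x' − x̄ = [-12780/2261, 20301/2261, -1395/2261] = K·y
y = (KᵀK)⁻¹·Kᵀ·(x' − x̄) = [-27, 15]
z = y + H·x̄ = [-27, 15] + [25, -18] = [-2, -3]

z = [-2, -3]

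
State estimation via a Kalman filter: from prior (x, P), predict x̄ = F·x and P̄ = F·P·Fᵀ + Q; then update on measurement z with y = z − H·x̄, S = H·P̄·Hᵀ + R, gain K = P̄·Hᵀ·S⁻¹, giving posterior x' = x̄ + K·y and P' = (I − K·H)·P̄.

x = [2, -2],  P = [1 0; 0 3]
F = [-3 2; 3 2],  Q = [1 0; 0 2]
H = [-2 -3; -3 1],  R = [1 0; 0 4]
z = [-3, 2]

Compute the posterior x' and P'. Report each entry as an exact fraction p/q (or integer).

x̄ = F·x = [-10, 2]
P̄ = F·P·Fᵀ + Q = [22 3; 3 23]
y = z − H·x̄ = [-17, -30]
S = H·P̄·Hᵀ + R = [332 84; 84 207]
K = P̄·Hᵀ·S⁻¹ = [-631/6852 -1372/5139; -5567/20556 2737/15417]
x' = x̄ + K·y = [-971/2284, 2919/2284]
P' = (I − K·H)·P̄ = [2053/6852 -3475/20556; -3475/20556 12517/61668]

x' = [-971/2284, 2919/2284]
P' = [2053/6852 -3475/20556; -3475/20556 12517/61668]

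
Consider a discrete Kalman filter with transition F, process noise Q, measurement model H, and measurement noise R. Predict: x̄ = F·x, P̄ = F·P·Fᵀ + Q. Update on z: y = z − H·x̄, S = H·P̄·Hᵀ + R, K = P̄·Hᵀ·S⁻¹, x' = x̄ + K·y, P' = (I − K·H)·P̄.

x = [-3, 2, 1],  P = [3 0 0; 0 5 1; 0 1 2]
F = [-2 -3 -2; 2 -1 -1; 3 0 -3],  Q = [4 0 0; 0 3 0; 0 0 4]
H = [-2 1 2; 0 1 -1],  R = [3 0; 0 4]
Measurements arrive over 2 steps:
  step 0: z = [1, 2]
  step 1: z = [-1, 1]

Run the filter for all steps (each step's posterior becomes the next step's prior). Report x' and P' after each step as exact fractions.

step 0: x̄ = F·x = [-2, -9, -12]
step 0: P̄ = F·P·Fᵀ + Q = [81 12 3; 12 24 27; 3 27 49]
step 0: y = z − H·x̄ = [30, -1]
step 0: S = H·P̄·Hᵀ + R = [583 -65; -65 23]
step 0: K = P̄·Hᵀ·S⁻¹ = [-2727/9184 -4113/9184; 1047/9184 1761/9184; 1307/9184 -5091/9184]
step 0: x' = x̄ + K·y = [-96065/9184, -53007/9184, -65907/9184]
step 0: P' = (I − K·H)·P̄ = [388233/9184 245127/9184 261579/9184; 245127/9184 169161/9184 162117/9184; 261579/9184 162117/9184 182481/9184]
step 1: x̄ = F·x = [68995/1312, -2288/287, -45237/4592]
step 1: P̄ = F·P·Fᵀ + Q = [1545943/1312 -6132/41 -141543/656; -6132/41 7173/287 8550/287; -141543/656 8550/287 116185/2296]
step 1: y = z − H·x̄ = [605455/4592, -4037/4592]
step 1: S = H·P̄·Hᵀ + R = [16960985/2296 -410603/2296; -410603/2296 45953/2296]
step 1: K = P̄·Hᵀ·S⁻¹ = [-215625035/532067352 -166638221/532067352; 2610331/44338946 12694969/44338946; 8652199/133016838 -61009961/133016838]
step 1: x' = x̄ + K·y = [-606961123/1064134704, -40928471/88677892, -231911299/266033676]
step 1: P' = (I − K·H)·P̄ = [9055848103/1064134704 393103735/88677892 1512587647/266033676; 393103735/88677892 83749080/22169473 58359142/22169473; 1512587647/266033676 58359142/22169473 297097348/66508419]

step 0: x' = [-96065/9184, -53007/9184, -65907/9184], P' = [388233/9184 245127/9184 261579/9184; 245127/9184 169161/9184 162117/9184; 261579/9184 162117/9184 182481/9184]
step 1: x' = [-606961123/1064134704, -40928471/88677892, -231911299/266033676], P' = [9055848103/1064134704 393103735/88677892 1512587647/266033676; 393103735/88677892 83749080/22169473 58359142/22169473; 1512587647/266033676 58359142/22169473 297097348/66508419]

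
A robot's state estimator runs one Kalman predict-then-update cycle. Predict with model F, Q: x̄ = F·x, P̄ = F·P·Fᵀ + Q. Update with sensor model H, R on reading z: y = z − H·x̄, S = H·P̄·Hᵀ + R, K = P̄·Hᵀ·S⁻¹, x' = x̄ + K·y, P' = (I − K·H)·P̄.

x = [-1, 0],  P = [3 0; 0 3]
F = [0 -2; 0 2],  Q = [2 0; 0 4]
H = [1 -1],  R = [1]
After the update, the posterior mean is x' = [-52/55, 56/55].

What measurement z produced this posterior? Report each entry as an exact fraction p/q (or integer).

x̄ = F·x = [0, 0]
P̄ = F·P·Fᵀ + Q = [14 -12; -12 16]
S = H·P̄·Hᵀ + R = [55]
K = P̄·Hᵀ·S⁻¹ = [26/55; -28/55]
x' − x̄ = [-52/55, 56/55] = K·y
y = (KᵀK)⁻¹·Kᵀ·(x' − x̄) = [-2]
z = y + H·x̄ = [-2] + [0] = [-2]

z = [-2]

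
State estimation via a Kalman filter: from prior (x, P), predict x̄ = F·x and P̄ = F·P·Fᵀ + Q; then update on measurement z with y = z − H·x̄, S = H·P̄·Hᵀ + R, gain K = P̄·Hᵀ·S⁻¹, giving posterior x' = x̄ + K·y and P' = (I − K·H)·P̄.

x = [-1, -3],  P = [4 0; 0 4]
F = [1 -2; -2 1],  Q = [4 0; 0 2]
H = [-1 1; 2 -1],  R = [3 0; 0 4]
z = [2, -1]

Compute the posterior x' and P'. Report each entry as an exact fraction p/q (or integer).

x' = [519/571, 1553/571]
P' = [1096/571 1264/571; 1264/571 2308/571]

x̄ = F·x = [5, -1]
P̄ = F·P·Fᵀ + Q = [24 -16; -16 22]
y = z − H·x̄ = [8, -12]
S = H·P̄·Hᵀ + R = [81 -118; -118 186]
K = P̄·Hᵀ·S⁻¹ = [56/571 232/571; 348/571 55/571]
x' = x̄ + K·y = [519/571, 1553/571]
P' = (I − K·H)·P̄ = [1096/571 1264/571; 1264/571 2308/571]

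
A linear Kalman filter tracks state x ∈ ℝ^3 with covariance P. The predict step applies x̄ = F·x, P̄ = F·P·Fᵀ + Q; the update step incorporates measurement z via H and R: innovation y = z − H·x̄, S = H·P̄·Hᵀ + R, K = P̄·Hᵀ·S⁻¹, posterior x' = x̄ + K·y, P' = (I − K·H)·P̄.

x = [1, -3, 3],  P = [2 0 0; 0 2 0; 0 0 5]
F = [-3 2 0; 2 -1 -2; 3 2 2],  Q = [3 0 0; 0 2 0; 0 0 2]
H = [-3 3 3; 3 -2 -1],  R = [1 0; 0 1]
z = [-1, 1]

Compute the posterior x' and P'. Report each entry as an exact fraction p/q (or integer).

x' = [-70336/23809, -461783/71427, 75345/23809]
P' = [66623/23809 126480/23809 -59458/23809; 126480/23809 795776/71427 -140508/23809; -59458/23809 -140508/23809 85800/23809]

x̄ = F·x = [-9, -1, 3]
P̄ = F·P·Fᵀ + Q = [29 -16 -10; -16 32 -12; -10 -12 48]
y = z − H·x̄ = [-34, 29]
S = H·P̄·Hᵀ + R = [1234 -849; -849 642]
K = P̄·Hᵀ·S⁻¹ = [1197/23809 6367/23809; -5188/23809 -31708/71427; 14250/23809 16842/23809]
x' = x̄ + K·y = [-70336/23809, -461783/71427, 75345/23809]
P' = (I − K·H)·P̄ = [66623/23809 126480/23809 -59458/23809; 126480/23809 795776/71427 -140508/23809; -59458/23809 -140508/23809 85800/23809]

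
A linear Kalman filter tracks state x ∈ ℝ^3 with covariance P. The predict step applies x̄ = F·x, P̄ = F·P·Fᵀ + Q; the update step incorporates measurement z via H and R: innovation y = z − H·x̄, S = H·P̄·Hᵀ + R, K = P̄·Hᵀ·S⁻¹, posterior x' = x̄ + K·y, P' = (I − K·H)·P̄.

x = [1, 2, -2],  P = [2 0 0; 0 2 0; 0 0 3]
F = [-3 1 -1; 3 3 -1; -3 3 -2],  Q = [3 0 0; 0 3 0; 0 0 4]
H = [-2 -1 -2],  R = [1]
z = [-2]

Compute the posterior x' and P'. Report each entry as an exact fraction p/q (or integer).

x' = [-1992/583, 5513/583, -169/583]
P' = [4549/583 -8955/583 -20/583; -8955/583 23190/583 -2622/583; -20/583 -2622/583 1416/583]

x̄ = F·x = [1, 11, 7]
P̄ = F·P·Fᵀ + Q = [26 -9 30; -9 42 6; 30 6 52]
y = z − H·x̄ = [25]
S = H·P̄·Hᵀ + R = [583]
K = P̄·Hᵀ·S⁻¹ = [-103/583; -36/583; -170/583]
x' = x̄ + K·y = [-1992/583, 5513/583, -169/583]
P' = (I − K·H)·P̄ = [4549/583 -8955/583 -20/583; -8955/583 23190/583 -2622/583; -20/583 -2622/583 1416/583]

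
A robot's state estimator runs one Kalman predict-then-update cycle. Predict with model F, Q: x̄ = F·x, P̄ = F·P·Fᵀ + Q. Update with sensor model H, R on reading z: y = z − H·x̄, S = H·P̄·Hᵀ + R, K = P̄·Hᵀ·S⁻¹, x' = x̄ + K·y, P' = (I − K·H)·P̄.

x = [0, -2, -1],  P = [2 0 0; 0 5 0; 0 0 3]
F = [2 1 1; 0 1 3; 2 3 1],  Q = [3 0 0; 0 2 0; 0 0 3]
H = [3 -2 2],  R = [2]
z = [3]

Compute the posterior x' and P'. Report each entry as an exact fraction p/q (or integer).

x' = [-195/497, -2133/497, -1111/497]
P' = [2882/497 5176/497 934/497; 5176/497 16414/497 8672/497; 934/497 8672/497 7419/497]

x̄ = F·x = [-3, -5, -7]
P̄ = F·P·Fᵀ + Q = [19 14 26; 14 34 24; 26 24 59]
y = z − H·x̄ = [16]
S = H·P̄·Hᵀ + R = [497]
K = P̄·Hᵀ·S⁻¹ = [81/497; 22/497; 148/497]
x' = x̄ + K·y = [-195/497, -2133/497, -1111/497]
P' = (I − K·H)·P̄ = [2882/497 5176/497 934/497; 5176/497 16414/497 8672/497; 934/497 8672/497 7419/497]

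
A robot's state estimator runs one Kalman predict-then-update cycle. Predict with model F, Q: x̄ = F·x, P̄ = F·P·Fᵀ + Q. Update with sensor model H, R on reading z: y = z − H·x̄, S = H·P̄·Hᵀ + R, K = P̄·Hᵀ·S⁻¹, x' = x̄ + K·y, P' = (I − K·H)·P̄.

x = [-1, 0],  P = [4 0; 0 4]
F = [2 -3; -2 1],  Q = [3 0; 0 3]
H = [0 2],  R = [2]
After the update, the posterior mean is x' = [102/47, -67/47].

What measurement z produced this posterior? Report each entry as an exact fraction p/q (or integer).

x̄ = F·x = [-2, 2]
P̄ = F·P·Fᵀ + Q = [55 -28; -28 23]
S = H·P̄·Hᵀ + R = [94]
K = P̄·Hᵀ·S⁻¹ = [-28/47; 23/47]
x' − x̄ = [196/47, -161/47] = K·y
y = (KᵀK)⁻¹·Kᵀ·(x' − x̄) = [-7]
z = y + H·x̄ = [-7] + [4] = [-3]

z = [-3]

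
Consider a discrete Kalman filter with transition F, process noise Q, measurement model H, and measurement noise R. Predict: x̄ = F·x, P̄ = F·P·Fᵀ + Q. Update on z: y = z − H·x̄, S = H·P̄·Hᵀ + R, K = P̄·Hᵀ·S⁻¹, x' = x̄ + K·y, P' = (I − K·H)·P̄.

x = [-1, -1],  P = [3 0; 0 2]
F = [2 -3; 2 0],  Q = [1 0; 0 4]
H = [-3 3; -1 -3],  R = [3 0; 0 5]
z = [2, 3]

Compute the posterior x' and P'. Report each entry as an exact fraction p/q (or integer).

x̄ = F·x = [1, -2]
P̄ = F·P·Fᵀ + Q = [31 12; 12 16]
y = z − H·x̄ = [11, -2]
S = H·P̄·Hᵀ + R = [210 21; 21 252]
K = P̄·Hᵀ·S⁻¹ = [-617/2499 -613/2499; 4/49 -12/49]
x' = x̄ + K·y = [-3062/2499, -30/49]
P' = (I − K·H)·P̄ = [1229/2499 12/49; 12/49 16/49]

x' = [-3062/2499, -30/49]
P' = [1229/2499 12/49; 12/49 16/49]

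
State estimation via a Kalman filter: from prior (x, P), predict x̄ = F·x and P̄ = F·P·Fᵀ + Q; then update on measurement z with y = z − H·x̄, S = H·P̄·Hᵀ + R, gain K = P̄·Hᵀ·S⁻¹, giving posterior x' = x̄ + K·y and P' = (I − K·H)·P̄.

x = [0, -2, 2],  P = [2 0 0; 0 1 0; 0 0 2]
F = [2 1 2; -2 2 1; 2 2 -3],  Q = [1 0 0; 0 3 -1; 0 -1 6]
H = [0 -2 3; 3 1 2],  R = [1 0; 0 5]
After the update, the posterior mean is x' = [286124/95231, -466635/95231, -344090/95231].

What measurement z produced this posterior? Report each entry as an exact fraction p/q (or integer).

x̄ = F·x = [2, -2, -10]
P̄ = F·P·Fᵀ + Q = [18 -2 -2; -2 17 -11; -2 -11 36]
S = H·P̄·Hᵀ + R = [525 187; 187 248]
K = P̄·Hᵀ·S⁻¹ = [-9472/95231 25574/95231; -14559/95231 6754/95231; 21955/95231 4565/95231]
x' − x̄ = [95662/95231, -276173/95231, 608220/95231] = K·y
y = (KᵀK)⁻¹·Kᵀ·(x' − x̄) = [25, 13]
z = y + H·x̄ = [25, 13] + [-26, -16] = [-1, -3]

z = [-1, -3]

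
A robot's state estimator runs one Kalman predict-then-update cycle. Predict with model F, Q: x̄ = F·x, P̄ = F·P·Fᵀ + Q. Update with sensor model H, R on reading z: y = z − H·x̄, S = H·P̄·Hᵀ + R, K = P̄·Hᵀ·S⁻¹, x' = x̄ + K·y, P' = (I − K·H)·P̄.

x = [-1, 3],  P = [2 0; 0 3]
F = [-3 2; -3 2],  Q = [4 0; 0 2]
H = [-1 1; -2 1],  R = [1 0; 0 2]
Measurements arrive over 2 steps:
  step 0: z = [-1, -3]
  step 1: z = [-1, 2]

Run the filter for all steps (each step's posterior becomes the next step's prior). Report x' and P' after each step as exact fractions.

step 0: x' = [357/125, 287/125], P' = [316/125 406/125; 406/125 596/125]
step 1: x' = [-5762/1873, -15077/3746], P' = [2780/1873 3314/1873; 3314/1873 5007/1873]

step 0: x̄ = F·x = [9, 9]
step 0: P̄ = F·P·Fᵀ + Q = [34 30; 30 32]
step 0: y = z − H·x̄ = [-1, 6]
step 0: S = H·P̄·Hᵀ + R = [7 10; 10 50]
step 0: K = P̄·Hᵀ·S⁻¹ = [18/25 -113/125; 38/25 -108/125]
step 0: x' = x̄ + K·y = [357/125, 287/125]
step 0: P' = (I − K·H)·P̄ = [316/125 406/125; 406/125 596/125]
step 1: x̄ = F·x = [-497/125, -497/125]
step 1: P̄ = F·P·Fᵀ + Q = [856/125 356/125; 356/125 606/125]
step 1: y = z − H·x̄ = [-1, -247/125]
step 1: S = H·P̄·Hᵀ + R = [7 10; 10 2856/125]
step 1: K = P̄·Hᵀ·S⁻¹ = [534/1873 -1123/1873; 1693/1873 -1621/3746]
step 1: x' = x̄ + K·y = [-5762/1873, -15077/3746]
step 1: P' = (I − K·H)·P̄ = [2780/1873 3314/1873; 3314/1873 5007/1873]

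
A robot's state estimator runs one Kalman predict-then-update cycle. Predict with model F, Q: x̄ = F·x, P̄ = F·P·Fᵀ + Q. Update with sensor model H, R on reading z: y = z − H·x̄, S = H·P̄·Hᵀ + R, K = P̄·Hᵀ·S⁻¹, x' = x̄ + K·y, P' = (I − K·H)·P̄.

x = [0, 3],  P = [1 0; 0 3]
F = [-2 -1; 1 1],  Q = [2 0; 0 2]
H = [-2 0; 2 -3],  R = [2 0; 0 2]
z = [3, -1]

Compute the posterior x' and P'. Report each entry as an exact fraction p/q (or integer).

x' = [-831/710, -103/355]
P' = [279/710 82/355; 82/355 122/355]

x̄ = F·x = [-3, 3]
P̄ = F·P·Fᵀ + Q = [9 -5; -5 6]
y = z − H·x̄ = [-3, 14]
S = H·P̄·Hᵀ + R = [38 -66; -66 152]
K = P̄·Hᵀ·S⁻¹ = [-279/710 33/710; -82/355 -101/355]
x' = x̄ + K·y = [-831/710, -103/355]
P' = (I − K·H)·P̄ = [279/710 82/355; 82/355 122/355]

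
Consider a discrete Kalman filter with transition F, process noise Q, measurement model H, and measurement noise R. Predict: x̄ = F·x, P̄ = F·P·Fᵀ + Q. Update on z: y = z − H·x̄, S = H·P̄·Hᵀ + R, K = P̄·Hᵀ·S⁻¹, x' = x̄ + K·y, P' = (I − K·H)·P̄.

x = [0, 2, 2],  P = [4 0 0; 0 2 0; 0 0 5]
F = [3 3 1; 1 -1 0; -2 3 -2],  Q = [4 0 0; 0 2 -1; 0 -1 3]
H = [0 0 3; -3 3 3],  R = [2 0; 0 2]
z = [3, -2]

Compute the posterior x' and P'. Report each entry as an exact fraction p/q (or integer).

x̄ = F·x = [8, -2, 2]
P̄ = F·P·Fᵀ + Q = [63 6 -16; 6 8 -15; -16 -15 57]
y = z − H·x̄ = [-3, 22]
S = H·P̄·Hᵀ + R = [515 522; 522 1064]
K = P̄·Hᵀ·S⁻¹ = [31623/137738 -87729/275476; -13761/137738 3405/275476; 22779/68869 87/68869]
x' = x̄ + K·y = [21008/68869, -98369/68869, 71315/68869]
P' = (I − K·H)·P̄ = [1178145/275476 1077495/275476 10541/68869; 1077495/275476 1098113/275476 -4587/68869; 10541/68869 -4587/68869 15186/68869]

x' = [21008/68869, -98369/68869, 71315/68869]
P' = [1178145/275476 1077495/275476 10541/68869; 1077495/275476 1098113/275476 -4587/68869; 10541/68869 -4587/68869 15186/68869]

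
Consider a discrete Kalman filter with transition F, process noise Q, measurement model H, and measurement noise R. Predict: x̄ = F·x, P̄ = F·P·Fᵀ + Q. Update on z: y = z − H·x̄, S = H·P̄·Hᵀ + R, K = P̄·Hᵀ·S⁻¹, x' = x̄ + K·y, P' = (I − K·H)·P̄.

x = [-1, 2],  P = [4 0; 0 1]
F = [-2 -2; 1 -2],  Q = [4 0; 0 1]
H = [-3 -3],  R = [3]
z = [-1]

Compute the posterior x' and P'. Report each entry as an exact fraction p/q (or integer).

x' = [72/19, -135/38]
P' = [156/19 -151/19; -151/19 609/76]

x̄ = F·x = [-2, -5]
P̄ = F·P·Fᵀ + Q = [24 -4; -4 9]
y = z − H·x̄ = [-22]
S = H·P̄·Hᵀ + R = [228]
K = P̄·Hᵀ·S⁻¹ = [-5/19; -5/76]
x' = x̄ + K·y = [72/19, -135/38]
P' = (I − K·H)·P̄ = [156/19 -151/19; -151/19 609/76]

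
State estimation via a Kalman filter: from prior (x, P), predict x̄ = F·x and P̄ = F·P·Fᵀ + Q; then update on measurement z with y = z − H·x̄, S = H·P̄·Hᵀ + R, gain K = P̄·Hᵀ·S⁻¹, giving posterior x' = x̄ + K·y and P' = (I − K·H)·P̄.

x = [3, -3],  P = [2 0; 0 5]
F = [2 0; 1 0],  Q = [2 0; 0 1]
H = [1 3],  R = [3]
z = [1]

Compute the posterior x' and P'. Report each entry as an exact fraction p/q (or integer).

x' = [19/16, 5/32]
P' = [39/16 -15/32; -15/32 23/64]

x̄ = F·x = [6, 3]
P̄ = F·P·Fᵀ + Q = [10 4; 4 3]
y = z − H·x̄ = [-14]
S = H·P̄·Hᵀ + R = [64]
K = P̄·Hᵀ·S⁻¹ = [11/32; 13/64]
x' = x̄ + K·y = [19/16, 5/32]
P' = (I − K·H)·P̄ = [39/16 -15/32; -15/32 23/64]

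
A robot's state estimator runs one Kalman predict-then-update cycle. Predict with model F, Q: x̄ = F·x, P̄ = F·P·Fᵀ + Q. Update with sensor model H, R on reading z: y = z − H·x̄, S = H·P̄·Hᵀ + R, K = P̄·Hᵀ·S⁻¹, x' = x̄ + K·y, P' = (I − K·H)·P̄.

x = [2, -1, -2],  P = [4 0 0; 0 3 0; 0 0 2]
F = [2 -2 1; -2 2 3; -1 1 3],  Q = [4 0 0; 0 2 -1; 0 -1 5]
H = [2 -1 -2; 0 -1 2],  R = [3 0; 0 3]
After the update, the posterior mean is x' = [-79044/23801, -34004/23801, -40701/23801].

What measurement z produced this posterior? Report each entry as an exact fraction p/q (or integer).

z = [-2, -2]

x̄ = F·x = [4, -12, -9]
P̄ = F·P·Fᵀ + Q = [34 -22 -8; -22 48 31; -8 31 30]
S = H·P̄·Hᵀ + R = [583 -60; -60 47]
K = P̄·Hᵀ·S⁻¹ = [5342/23801 9858/23801; -6398/23801 -1078/23801; -3289/23801 10487/23801]
x' − x̄ = [-174248/23801, 251608/23801, 173508/23801] = K·y
y = (KᵀK)⁻¹·Kᵀ·(x' − x̄) = [-40, 4]
z = y + H·x̄ = [-40, 4] + [38, -6] = [-2, -2]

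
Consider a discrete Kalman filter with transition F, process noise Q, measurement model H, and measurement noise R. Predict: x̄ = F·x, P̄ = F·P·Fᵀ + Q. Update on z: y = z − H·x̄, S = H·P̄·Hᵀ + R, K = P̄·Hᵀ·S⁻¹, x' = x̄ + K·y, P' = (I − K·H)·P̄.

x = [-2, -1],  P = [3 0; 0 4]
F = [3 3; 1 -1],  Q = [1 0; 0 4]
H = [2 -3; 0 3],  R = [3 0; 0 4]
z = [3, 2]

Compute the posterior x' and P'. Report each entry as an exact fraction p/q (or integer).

x̄ = F·x = [-9, -1]
P̄ = F·P·Fᵀ + Q = [64 -3; -3 11]
y = z − H·x̄ = [18, 5]
S = H·P̄·Hᵀ + R = [394 -117; -117 103]
K = P̄·Hᵀ·S⁻¹ = [13058/26893 12483/26893; -156/26893 8439/26893]
x' = x̄ + K·y = [55422/26893, 12494/26893]
P' = (I − K·H)·P̄ = [44553/26893 16644/26893; 16644/26893 11252/26893]

x' = [55422/26893, 12494/26893]
P' = [44553/26893 16644/26893; 16644/26893 11252/26893]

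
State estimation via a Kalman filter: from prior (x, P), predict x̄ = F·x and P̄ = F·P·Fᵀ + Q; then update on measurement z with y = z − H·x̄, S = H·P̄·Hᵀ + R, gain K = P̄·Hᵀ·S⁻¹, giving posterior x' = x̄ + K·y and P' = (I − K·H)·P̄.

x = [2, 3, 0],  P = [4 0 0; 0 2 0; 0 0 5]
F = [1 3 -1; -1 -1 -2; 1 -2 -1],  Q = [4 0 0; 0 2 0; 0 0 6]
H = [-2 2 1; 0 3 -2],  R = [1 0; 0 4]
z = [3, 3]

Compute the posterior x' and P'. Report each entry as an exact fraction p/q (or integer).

x̄ = F·x = [11, -5, -4]
P̄ = F·P·Fᵀ + Q = [31 0 -3; 0 28 10; -3 10 23]
y = z − H·x̄ = [39, 10]
S = H·P̄·Hᵀ + R = [312 100; 100 228]
K = P̄·Hᵀ·S⁻¹ = [-3855/15284 2093/15284; 1081/7642 1671/7642; 3193/15284 -2473/15284]
x' = x̄ + K·y = [38709/15284, 20659/7642, 38661/15284]
P' = (I − K·H)·P̄ = [210671/15284 60239/7642 176531/15284; 60239/7642 17843/3821 50187/7642; 176531/15284 50187/7642 155507/15284]

x' = [38709/15284, 20659/7642, 38661/15284]
P' = [210671/15284 60239/7642 176531/15284; 60239/7642 17843/3821 50187/7642; 176531/15284 50187/7642 155507/15284]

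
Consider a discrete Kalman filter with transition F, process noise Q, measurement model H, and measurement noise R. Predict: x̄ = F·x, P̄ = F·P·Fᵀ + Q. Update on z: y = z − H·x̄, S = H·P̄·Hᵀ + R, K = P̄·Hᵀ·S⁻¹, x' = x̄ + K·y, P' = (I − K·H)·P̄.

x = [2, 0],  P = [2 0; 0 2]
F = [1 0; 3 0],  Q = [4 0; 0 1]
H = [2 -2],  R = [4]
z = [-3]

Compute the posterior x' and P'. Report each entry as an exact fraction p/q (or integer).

x' = [2, 103/28]
P' = [6 6; 6 97/14]

x̄ = F·x = [2, 6]
P̄ = F·P·Fᵀ + Q = [6 6; 6 19]
y = z − H·x̄ = [5]
S = H·P̄·Hᵀ + R = [56]
K = P̄·Hᵀ·S⁻¹ = [0; -13/28]
x' = x̄ + K·y = [2, 103/28]
P' = (I − K·H)·P̄ = [6 6; 6 97/14]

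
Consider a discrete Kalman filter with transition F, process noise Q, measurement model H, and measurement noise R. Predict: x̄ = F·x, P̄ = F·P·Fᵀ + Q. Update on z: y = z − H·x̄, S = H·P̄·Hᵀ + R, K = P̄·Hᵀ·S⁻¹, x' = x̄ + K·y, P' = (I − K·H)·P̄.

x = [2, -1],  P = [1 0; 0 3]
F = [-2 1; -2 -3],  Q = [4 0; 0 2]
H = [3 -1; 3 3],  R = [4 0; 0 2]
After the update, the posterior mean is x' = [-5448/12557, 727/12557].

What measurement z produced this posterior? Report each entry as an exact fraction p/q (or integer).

x̄ = F·x = [-5, -1]
P̄ = F·P·Fᵀ + Q = [11 -5; -5 33]
S = H·P̄·Hᵀ + R = [166 -30; -30 308]
K = P̄·Hᵀ·S⁻¹ = [3061/12557 1032/12557; -3066/12557 3126/12557]
x' − x̄ = [57337/12557, 13284/12557] = K·y
y = (KᵀK)⁻¹·Kᵀ·(x' − x̄) = [13, 17]
z = y + H·x̄ = [13, 17] + [-14, -18] = [-1, -1]

z = [-1, -1]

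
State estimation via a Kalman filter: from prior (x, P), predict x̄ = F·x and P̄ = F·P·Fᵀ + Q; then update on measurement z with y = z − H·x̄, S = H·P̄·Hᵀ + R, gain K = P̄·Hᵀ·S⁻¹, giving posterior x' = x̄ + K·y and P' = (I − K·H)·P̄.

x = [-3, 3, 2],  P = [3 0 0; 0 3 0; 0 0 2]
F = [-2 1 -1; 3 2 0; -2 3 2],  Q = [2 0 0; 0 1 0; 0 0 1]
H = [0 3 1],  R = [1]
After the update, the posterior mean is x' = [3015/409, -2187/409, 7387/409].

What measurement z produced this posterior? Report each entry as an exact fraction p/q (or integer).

z = [2]

x̄ = F·x = [7, -3, 19]
P̄ = F·P·Fᵀ + Q = [19 -12 17; -12 40 0; 17 0 48]
S = H·P̄·Hᵀ + R = [409]
K = P̄·Hᵀ·S⁻¹ = [-19/409; 120/409; 48/409]
x' − x̄ = [152/409, -960/409, -384/409] = K·y
y = (KᵀK)⁻¹·Kᵀ·(x' − x̄) = [-8]
z = y + H·x̄ = [-8] + [10] = [2]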